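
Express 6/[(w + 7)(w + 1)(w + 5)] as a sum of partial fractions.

Using cover-up method: A = 1/2, B = 1/4, C = -3/4
Result: (1/2)/(w + 7) + (1/4)/(w + 1) - (3/4)/(w + 5)


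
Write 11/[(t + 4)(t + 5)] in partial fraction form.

11/(t + 4)(t + 5) = P/(t + 4) + Q/(t + 5). P = 11/(-4 + 5) = 11, Q = 11/(-5 + 4) = -11
Result: 11/(t + 4) - 11/(t + 5)


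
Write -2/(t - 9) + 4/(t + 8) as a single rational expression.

Common denominator (t - 9)(t + 8). Numerator: -2(t + 8) + 4(t - 9) = (-2t - 16) + (4t - 36) = 2t - 52
Result: (2t - 52)/[(t - 9)(t + 8)]


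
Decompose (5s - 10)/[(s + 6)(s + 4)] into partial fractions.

At s=-6: A = (5·(-6) - 10)/(-6 + 4) = 20. At s=-4: B = (5·(-4) - 10)/(-4 + 6) = -15
Result: 20/(s + 6) - 15/(s + 4)


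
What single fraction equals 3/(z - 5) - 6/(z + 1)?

Common denominator (z - 5)(z + 1). Numerator: 3(z + 1) - 6(z - 5) = (3z + 3) - (6z - 30) = -3z + 33
Result: (-3z + 33)/[(z - 5)(z + 1)]


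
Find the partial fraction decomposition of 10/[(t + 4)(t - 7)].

10/(t + 4)(t - 7) = α/(t + 4) + β/(t - 7). α = 10/(-4 - 7) = -10/11, β = 10/(7 + 4) = 10/11
Result: (-10/11)/(t + 4) + (10/11)/(t - 7)


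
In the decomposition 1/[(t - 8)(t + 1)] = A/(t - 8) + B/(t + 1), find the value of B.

Cover-up at t = -1: B = 1/(-1 - 8) = -1/9


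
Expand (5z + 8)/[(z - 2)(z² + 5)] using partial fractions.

At z=2: P = (5·2 + 8)/(2² + 5) = 2. Q = -P = -2, R = 5 - 2·P = 1
Result: 2/(z - 2) - (2z - 1)/(z² + 5)


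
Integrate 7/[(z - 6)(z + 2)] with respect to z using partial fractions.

Decompose: 7/[(z - 6)(z + 2)] = (7/8)/(z - 6) - (7/8)/(z + 2). Integrate each term: (7/8) ln|(z - 6)| - (7/8) ln|(z + 2)| + C


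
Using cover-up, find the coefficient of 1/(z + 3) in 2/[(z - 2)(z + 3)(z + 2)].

Cover (z + 3), set z=-3: 2/[(-3 - 2)(-3 + 2)] = 2/5


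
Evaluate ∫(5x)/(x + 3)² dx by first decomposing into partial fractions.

Decompose: A = 5, B = 5·(-3) + 0 = -15, so (5x)/(x + 3)² = 5/(x + 3) - 15/(x + 3)². Integrate: ∫ A/(x + 3) dx = 5 ln|(x + 3)|; ∫ B/(x + 3)² dx = 15/(x + 3). Sum: 5 ln|(x + 3)| + 15/(x + 3) + C


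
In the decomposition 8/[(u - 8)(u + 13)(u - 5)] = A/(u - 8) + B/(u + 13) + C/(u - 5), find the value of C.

Cover-up at u = 5: C = 8/[(5 - 8)(5 + 13)] = 8/[(-3)(18)] = -8/54 = -4/27


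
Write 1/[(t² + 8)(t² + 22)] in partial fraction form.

Coefficient matching gives A = C = 0, B = 1/(22-8) = 1/14, D = -B = -1/14
Result: (1/14)/(t² + 8) - (1/14)/(t² + 22)


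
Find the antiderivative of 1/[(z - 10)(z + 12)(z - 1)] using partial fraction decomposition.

Cover-up: A = 1/198, B = 1/286, C = -1/117. Decomposition: (1/198)/(z - 10) + (1/286)/(z + 12) - (1/117)/(z - 1). Integrate each term: (1/198) ln|(z - 10)| + (1/286) ln|(z + 12)| - (1/117) ln|(z - 1)| + C


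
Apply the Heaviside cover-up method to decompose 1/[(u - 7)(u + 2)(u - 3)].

Cover (u - 7), u=7: P = 1/[(7 + 2)(7 - 3)] = 1/36. Cover (u + 2), u=-2: Q = 1/[(-2 - 7)(-2 - 3)] = 1/45. Cover (u - 3), u=3: R = 1/[(3 - 7)(3 + 2)] = -1/20.
Result: (1/36)/(u - 7) + (1/45)/(u + 2) - (1/20)/(u - 3)


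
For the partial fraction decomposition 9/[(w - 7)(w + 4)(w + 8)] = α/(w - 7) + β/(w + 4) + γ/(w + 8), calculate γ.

Cover-up at w = -8: γ = 9/[(-8 - 7)(-8 + 4)] = 9/[(-15)(-4)] = 9/60 = 3/20


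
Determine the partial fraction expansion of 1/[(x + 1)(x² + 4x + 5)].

Cover-up at x = -1: α = 1/((-1)² + 4·(-1) + 5) = 1/2. Then β = -α = -1/2, γ = -α·(4 - 1) = -3/2
Result: (1/2)/(x + 1) - ((1/2)x + 3/2)/(x² + 4x + 5)


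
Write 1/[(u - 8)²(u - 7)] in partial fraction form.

Cover-up at u=7: γ = 1/(7 - 8)² = 1. Cover-up at u=8: β = 1/(8 - 7) = 1. Comparing u² coeff: α = -γ = -1
Result: -1/(u - 8) + 1/(u - 8)² + 1/(u - 7)


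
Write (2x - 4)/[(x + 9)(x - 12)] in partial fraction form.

At x=-9: A = (2·(-9) - 4)/(-9 - 12) = 22/21. At x=12: B = (2·12 - 4)/(12 + 9) = 20/21
Result: (22/21)/(x + 9) + (20/21)/(x - 12)


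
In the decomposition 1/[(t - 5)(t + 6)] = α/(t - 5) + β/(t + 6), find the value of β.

Cover-up at t = -6: β = 1/(-6 - 5) = -1/11


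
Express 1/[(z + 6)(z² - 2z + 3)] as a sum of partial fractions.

Cover-up at z = -6: P = 1/((-6)² - 2·(-6) + 3) = 1/51. Then Q = -P = -1/51, R = -P·(-2 - 6) = 8/51
Result: (1/51)/(z + 6) - ((1/51)z - 8/51)/(z² - 2z + 3)


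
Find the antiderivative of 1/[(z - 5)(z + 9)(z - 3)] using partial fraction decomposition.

Cover-up: P = 1/28, Q = 1/168, R = -1/24. Decomposition: (1/28)/(z - 5) + (1/168)/(z + 9) - (1/24)/(z - 3). Integrate each term: (1/28) ln|(z - 5)| + (1/168) ln|(z + 9)| - (1/24) ln|(z - 3)| + C


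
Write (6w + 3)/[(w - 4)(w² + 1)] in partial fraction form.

At w=4: P = (6·4 + 3)/(4² + 1) = 27/17. Q = -P = -27/17, R = 6 - 4·P = -6/17
Result: (27/17)/(w - 4) - ((27/17)w + 6/17)/(w² + 1)


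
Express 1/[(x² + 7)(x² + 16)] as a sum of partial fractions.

Coefficient matching gives α = γ = 0, β = 1/(16-7) = 1/9, δ = -β = -1/9
Result: (1/9)/(x² + 7) - (1/9)/(x² + 16)


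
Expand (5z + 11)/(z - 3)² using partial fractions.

(5z + 11) = P(z - 3) + Q. At z = 3: Q = 5·3 + 11 = 26. Coeff of z: P = 5
Result: 5/(z - 3) + 26/(z - 3)²


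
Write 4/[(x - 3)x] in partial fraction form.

4/(x - 3)x = A/(x - 3) + B/x. A = 4/(3 - 0) = 4/3, B = 4/(0 - 3) = -4/3
Result: (4/3)/(x - 3) - (4/3)/x


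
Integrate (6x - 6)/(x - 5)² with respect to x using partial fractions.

Decompose: P = 6, Q = 6·5 - 6 = 24, so (6x - 6)/(x - 5)² = 6/(x - 5) + 24/(x - 5)². Integrate: ∫ P/(x - 5) dx = 6 ln|(x - 5)|; ∫ Q/(x - 5)² dx = -24/(x - 5). Sum: 6 ln|(x - 5)| - 24/(x - 5) + C


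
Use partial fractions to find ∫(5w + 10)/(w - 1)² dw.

Decompose: A = 5, B = 5·1 + 10 = 15, so (5w + 10)/(w - 1)² = 5/(w - 1) + 15/(w - 1)². Integrate: ∫ A/(w - 1) dw = 5 ln|(w - 1)|; ∫ B/(w - 1)² dw = -15/(w - 1). Sum: 5 ln|(w - 1)| - 15/(w - 1) + C


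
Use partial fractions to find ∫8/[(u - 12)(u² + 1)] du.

Cover-up at u=12: P = 8/(12²+1) = 8/145. Coeff matching: Q = -8/145, R = -96/145. Decomposition: (8/145)/(u - 12) - ((8/145)u + 96/145)/(u² + 1). Integrate: linear → ln, quadratic → (1/2)ln + arctan: (8/145) ln|(u - 12)| - (4/145) ln(u² + 1) - (96/145) arctan(u) + C


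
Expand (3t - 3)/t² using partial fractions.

(3t - 3) = Pt + Q. At t = 0: Q = 3·0 - 3 = -3. Coeff of t: P = 3
Result: 3/t - 3/t²


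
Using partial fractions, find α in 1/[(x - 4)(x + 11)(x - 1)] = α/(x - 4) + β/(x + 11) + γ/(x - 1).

Cover-up at x = 4: α = 1/[(4 + 11)(4 - 1)] = 1/[(15)(3)] = 1/45


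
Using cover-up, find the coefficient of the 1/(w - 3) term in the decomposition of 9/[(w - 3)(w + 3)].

Cover (w - 3), set w=3: 9/((w + 3) at w=3) = 9/(6) = 3/2


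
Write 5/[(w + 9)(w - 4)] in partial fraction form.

5/(w + 9)(w - 4) = A/(w + 9) + B/(w - 4). A = 5/(-9 - 4) = -5/13, B = 5/(4 + 9) = 5/13
Result: (-5/13)/(w + 9) + (5/13)/(w - 4)


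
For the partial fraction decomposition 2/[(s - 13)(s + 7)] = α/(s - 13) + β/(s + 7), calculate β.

Cover-up at s = -7: β = 2/(-7 - 13) = -2/20 = -1/10


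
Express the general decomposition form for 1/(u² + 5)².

Repeated quadratic factor: (Pu + Q)/(u² + 5) + (Ru + S)/(u² + 5)²


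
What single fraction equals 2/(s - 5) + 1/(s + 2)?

Common denominator (s - 5)(s + 2). Numerator: 2(s + 2) + 1(s - 5) = (2s + 4) + (s - 5) = 3s - 1
Result: (3s - 1)/[(s - 5)(s + 2)]


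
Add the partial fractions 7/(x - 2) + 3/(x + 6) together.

Common denominator (x - 2)(x + 6). Numerator: 7(x + 6) + 3(x - 2) = (7x + 42) + (3x - 6) = 10x + 36
Result: (10x + 36)/[(x - 2)(x + 6)]


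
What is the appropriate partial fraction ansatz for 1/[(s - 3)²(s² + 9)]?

Repeated linear + quadratic: A/(s - 3) + B/(s - 3)² + (Cs + D)/(s² + 9)


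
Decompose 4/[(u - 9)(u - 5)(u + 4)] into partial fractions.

Using cover-up method: A = 1/13, B = -1/9, C = 4/117
Result: (1/13)/(u - 9) - (1/9)/(u - 5) + (4/117)/(u + 4)


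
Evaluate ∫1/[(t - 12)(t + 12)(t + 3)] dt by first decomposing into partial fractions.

Cover-up: P = 1/360, Q = 1/216, R = -1/135. Decomposition: (1/360)/(t - 12) + (1/216)/(t + 12) - (1/135)/(t + 3). Integrate each term: (1/360) ln|(t - 12)| + (1/216) ln|(t + 12)| - (1/135) ln|(t + 3)| + C


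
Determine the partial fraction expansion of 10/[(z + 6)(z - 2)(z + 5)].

Using cover-up method: P = 5/4, Q = 5/28, R = -10/7
Result: (5/4)/(z + 6) + (5/28)/(z - 2) - (10/7)/(z + 5)


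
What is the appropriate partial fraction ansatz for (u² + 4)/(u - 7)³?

Repeated linear factor (power 3): A/(u - 7) + B/(u - 7)² + C/(u - 7)³


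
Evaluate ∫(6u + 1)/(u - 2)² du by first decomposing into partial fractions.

Decompose: A = 6, B = 6·2 + 1 = 13, so (6u + 1)/(u - 2)² = 6/(u - 2) + 13/(u - 2)². Integrate: ∫ A/(u - 2) du = 6 ln|(u - 2)|; ∫ B/(u - 2)² du = -13/(u - 2). Sum: 6 ln|(u - 2)| - 13/(u - 2) + C


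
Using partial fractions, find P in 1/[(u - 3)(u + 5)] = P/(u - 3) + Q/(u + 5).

Cover-up at u = 3: P = 1/(3 + 5) = 1/8


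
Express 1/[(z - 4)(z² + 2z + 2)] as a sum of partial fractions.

Cover-up at z = 4: α = 1/(4² + 2·4 + 2) = 1/26. Then β = -α = -1/26, γ = -α·(2 + 4) = -3/13
Result: (1/26)/(z - 4) - ((1/26)z + 3/13)/(z² + 2z + 2)


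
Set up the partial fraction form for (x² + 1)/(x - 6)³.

Repeated linear factor (power 3): α/(x - 6) + β/(x - 6)² + γ/(x - 6)³


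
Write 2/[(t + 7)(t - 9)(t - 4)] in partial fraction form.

Using cover-up method: α = 1/88, β = 1/40, γ = -2/55
Result: (1/88)/(t + 7) + (1/40)/(t - 9) - (2/55)/(t - 4)


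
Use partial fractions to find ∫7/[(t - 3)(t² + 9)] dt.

Cover-up at t=3: α = 7/(3²+9) = 7/18. Coeff matching: β = -7/18, γ = -7/6. Decomposition: (7/18)/(t - 3) - ((7/18)t + 7/6)/(t² + 9). Integrate: linear → ln, quadratic → (1/2)ln + arctan: (7/18) ln|(t - 3)| - (7/36) ln(t² + 9) - (7/18) arctan(t/3) + C


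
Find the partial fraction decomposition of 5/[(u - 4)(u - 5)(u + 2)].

Using cover-up method: α = -5/6, β = 5/7, γ = 5/42
Result: (-5/6)/(u - 4) + (5/7)/(u - 5) + (5/42)/(u + 2)


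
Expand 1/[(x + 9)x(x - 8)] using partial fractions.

Using cover-up method: P = 1/153, Q = -1/72, R = 1/136
Result: (1/153)/(x + 9) - (1/72)/x + (1/136)/(x - 8)


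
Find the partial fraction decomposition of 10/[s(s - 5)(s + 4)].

Using cover-up method: α = -1/2, β = 2/9, γ = 5/18
Result: (-1/2)/s + (2/9)/(s - 5) + (5/18)/(s + 4)


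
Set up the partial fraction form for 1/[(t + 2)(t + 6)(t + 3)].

Three distinct linear factors: P/(t + 2) + Q/(t + 6) + R/(t + 3)


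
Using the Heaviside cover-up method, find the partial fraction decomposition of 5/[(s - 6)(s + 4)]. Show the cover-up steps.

Cover (s - 6): set s=6, get α = 5/(6 + 4) = 1/2. Cover (s + 4): set s=-4, get β = 5/(-4 - 6) = -1/2.
Result: (1/2)/(s - 6) - (1/2)/(s + 4)


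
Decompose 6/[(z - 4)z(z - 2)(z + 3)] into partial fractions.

Using Heaviside cover-up: (3/28)/(z - 4) + (1/4)/z - (3/10)/(z - 2) - (2/35)/(z + 3)


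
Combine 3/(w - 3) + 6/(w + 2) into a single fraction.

Common denominator (w - 3)(w + 2). Numerator: 3(w + 2) + 6(w - 3) = (3w + 6) + (6w - 18) = 9w - 12
Result: (9w - 12)/[(w - 3)(w + 2)]


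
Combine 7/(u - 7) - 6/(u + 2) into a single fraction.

Common denominator (u - 7)(u + 2). Numerator: 7(u + 2) - 6(u - 7) = (7u + 14) - (6u - 42) = u + 56
Result: (u + 56)/[(u - 7)(u + 2)]


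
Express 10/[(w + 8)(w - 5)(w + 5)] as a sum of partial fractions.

Using cover-up method: α = 10/39, β = 1/13, γ = -1/3
Result: (10/39)/(w + 8) + (1/13)/(w - 5) - (1/3)/(w + 5)


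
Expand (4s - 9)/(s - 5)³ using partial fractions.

(4s - 9) = α(s - 5)² + β(s - 5) + γ. At s = 5: γ = 4·5 - 9 = 11. Coefficients: α = 0, β = 4
Result: 4/(s - 5)² + 11/(s - 5)³


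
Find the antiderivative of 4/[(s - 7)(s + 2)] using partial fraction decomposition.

Decompose: 4/[(s - 7)(s + 2)] = (4/9)/(s - 7) - (4/9)/(s + 2). Integrate each term: (4/9) ln|(s - 7)| - (4/9) ln|(s + 2)| + C


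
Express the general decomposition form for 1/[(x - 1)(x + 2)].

Distinct linear factors: A/(x - 1) + B/(x + 2)


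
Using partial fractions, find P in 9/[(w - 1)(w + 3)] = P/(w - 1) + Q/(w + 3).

Cover-up at w = 1: P = 9/(1 + 3) = 9/4


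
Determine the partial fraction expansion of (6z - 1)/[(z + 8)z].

At z=-8: A = (6·(-8) - 1)/(-8 - 0) = 49/8. At z=0: B = (6·0 - 1)/(0 + 8) = -1/8
Result: (49/8)/(z + 8) - (1/8)/z


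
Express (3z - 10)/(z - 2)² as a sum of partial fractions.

(3z - 10) = A(z - 2) + B. At z = 2: B = 3·2 - 10 = -4. Coeff of z: A = 3
Result: 3/(z - 2) - 4/(z - 2)²


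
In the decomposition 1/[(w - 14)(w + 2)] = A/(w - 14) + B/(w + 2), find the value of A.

Cover-up at w = 14: A = 1/(14 + 2) = 1/16


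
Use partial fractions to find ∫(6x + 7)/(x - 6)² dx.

Decompose: A = 6, B = 6·6 + 7 = 43, so (6x + 7)/(x - 6)² = 6/(x - 6) + 43/(x - 6)². Integrate: ∫ A/(x - 6) dx = 6 ln|(x - 6)|; ∫ B/(x - 6)² dx = -43/(x - 6). Sum: 6 ln|(x - 6)| - 43/(x - 6) + C


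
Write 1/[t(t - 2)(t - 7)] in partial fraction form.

Using cover-up method: α = 1/14, β = -1/10, γ = 1/35
Result: (1/14)/t - (1/10)/(t - 2) + (1/35)/(t - 7)


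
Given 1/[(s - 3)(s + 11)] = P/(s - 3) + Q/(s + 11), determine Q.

Cover-up at s = -11: Q = 1/(-11 - 3) = -1/14


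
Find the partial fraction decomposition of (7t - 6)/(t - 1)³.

(7t - 6) = P(t - 1)² + Q(t - 1) + R. At t = 1: R = 7·1 - 6 = 1. Coefficients: P = 0, Q = 7
Result: 7/(t - 1)² + 1/(t - 1)³


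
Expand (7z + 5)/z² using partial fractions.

(7z + 5) = αz + β. At z = 0: β = 7·0 + 5 = 5. Coeff of z: α = 7
Result: 7/z + 5/z²


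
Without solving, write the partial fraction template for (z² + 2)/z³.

Repeated linear factor (power 3): α/z + β/z² + γ/z³


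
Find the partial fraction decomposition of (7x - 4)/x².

(7x - 4) = Px + Q. At x = 0: Q = 7·0 - 4 = -4. Coeff of x: P = 7
Result: 7/x - 4/x²


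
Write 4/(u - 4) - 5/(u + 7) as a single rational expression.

Common denominator (u - 4)(u + 7). Numerator: 4(u + 7) - 5(u - 4) = (4u + 28) - (5u - 20) = -u + 48
Result: (-u + 48)/[(u - 4)(u + 7)]


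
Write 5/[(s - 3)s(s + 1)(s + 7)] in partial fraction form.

Using Heaviside cover-up: (1/24)/(s - 3) - (5/21)/s + (5/24)/(s + 1) - (1/84)/(s + 7)


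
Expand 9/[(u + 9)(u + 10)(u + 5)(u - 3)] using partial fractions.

Using Heaviside cover-up: (3/16)/(u + 9) - (9/65)/(u + 10) - (9/160)/(u + 5) + (3/416)/(u - 3)


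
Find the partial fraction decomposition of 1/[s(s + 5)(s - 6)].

Using cover-up method: α = -1/30, β = 1/55, γ = 1/66
Result: (-1/30)/s + (1/55)/(s + 5) + (1/66)/(s - 6)


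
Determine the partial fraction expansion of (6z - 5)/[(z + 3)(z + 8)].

At z=-3: α = (6·(-3) - 5)/(-3 + 8) = -23/5. At z=-8: β = (6·(-8) - 5)/(-8 + 3) = 53/5
Result: (-23/5)/(z + 3) + (53/5)/(z + 8)


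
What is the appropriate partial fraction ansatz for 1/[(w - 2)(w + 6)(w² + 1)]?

Two linear + quadratic: α/(w - 2) + β/(w + 6) + (γw + δ)/(w² + 1)


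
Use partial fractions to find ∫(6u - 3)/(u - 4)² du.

Decompose: α = 6, β = 6·4 - 3 = 21, so (6u - 3)/(u - 4)² = 6/(u - 4) + 21/(u - 4)². Integrate: ∫ α/(u - 4) du = 6 ln|(u - 4)|; ∫ β/(u - 4)² du = -21/(u - 4). Sum: 6 ln|(u - 4)| - 21/(u - 4) + C


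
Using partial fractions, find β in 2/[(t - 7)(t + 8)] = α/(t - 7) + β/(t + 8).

Cover-up at t = -8: β = 2/(-8 - 7) = -2/15


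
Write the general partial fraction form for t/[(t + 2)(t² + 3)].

Linear + irreducible quadratic: A/(t + 2) + (Bt + C)/(t² + 3)


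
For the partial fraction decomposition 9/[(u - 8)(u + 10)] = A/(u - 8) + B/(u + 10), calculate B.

Cover-up at u = -10: B = 9/(-10 - 8) = -9/18 = -1/2


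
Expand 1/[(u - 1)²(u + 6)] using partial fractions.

Cover-up at u=-6: R = 1/(-6 - 1)² = 1/49. Cover-up at u=1: Q = 1/(1 + 6) = 1/7. Comparing u² coeff: P = -R = -1/49
Result: (-1/49)/(u - 1) + (1/7)/(u - 1)² + (1/49)/(u + 6)


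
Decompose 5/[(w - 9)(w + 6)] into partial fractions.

5/(w - 9)(w + 6) = α/(w - 9) + β/(w + 6). α = 5/(9 + 6) = 1/3, β = 5/(-6 - 9) = -1/3
Result: (1/3)/(w - 9) - (1/3)/(w + 6)


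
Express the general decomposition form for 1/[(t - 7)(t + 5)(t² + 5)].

Two linear + quadratic: A/(t - 7) + B/(t + 5) + (Ct + D)/(t² + 5)


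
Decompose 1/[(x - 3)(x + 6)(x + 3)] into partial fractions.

Using cover-up method: P = 1/54, Q = 1/27, R = -1/18
Result: (1/54)/(x - 3) + (1/27)/(x + 6) - (1/18)/(x + 3)


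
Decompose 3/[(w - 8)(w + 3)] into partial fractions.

3/(w - 8)(w + 3) = α/(w - 8) + β/(w + 3). α = 3/(8 + 3) = 3/11, β = 3/(-3 - 8) = -3/11
Result: (3/11)/(w - 8) - (3/11)/(w + 3)


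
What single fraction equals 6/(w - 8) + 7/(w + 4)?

Common denominator (w - 8)(w + 4). Numerator: 6(w + 4) + 7(w - 8) = (6w + 24) + (7w - 56) = 13w - 32
Result: (13w - 32)/[(w - 8)(w + 4)]


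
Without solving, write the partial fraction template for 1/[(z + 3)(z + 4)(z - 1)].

Three distinct linear factors: P/(z + 3) + Q/(z + 4) + R/(z - 1)


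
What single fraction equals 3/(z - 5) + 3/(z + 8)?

Common denominator (z - 5)(z + 8). Numerator: 3(z + 8) + 3(z - 5) = (3z + 24) + (3z - 15) = 6z + 9
Result: (6z + 9)/[(z - 5)(z + 8)]


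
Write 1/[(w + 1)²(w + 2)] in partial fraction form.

Cover-up at w=-2: C = 1/(-2 + 1)² = 1. Cover-up at w=-1: B = 1/(-1 + 2) = 1. Comparing w² coeff: A = -C = -1
Result: -1/(w + 1) + 1/(w + 1)² + 1/(w + 2)


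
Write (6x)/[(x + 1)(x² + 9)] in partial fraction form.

At x=-1: α = (6·(-1) + 0)/((-1)² + 9) = -3/5. β = -α = 3/5, γ = 6 - (-1)·α = 27/5
Result: (-3/5)/(x + 1) + ((3/5)x + 27/5)/(x² + 9)


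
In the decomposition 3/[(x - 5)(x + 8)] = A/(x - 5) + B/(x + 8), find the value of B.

Cover-up at x = -8: B = 3/(-8 - 5) = -3/13


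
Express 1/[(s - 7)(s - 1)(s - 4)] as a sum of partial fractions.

Using cover-up method: P = 1/18, Q = 1/18, R = -1/9
Result: (1/18)/(s - 7) + (1/18)/(s - 1) - (1/9)/(s - 4)


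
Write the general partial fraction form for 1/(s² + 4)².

Repeated quadratic factor: (αs + β)/(s² + 4) + (γs + δ)/(s² + 4)²


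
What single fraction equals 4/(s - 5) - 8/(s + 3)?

Common denominator (s - 5)(s + 3). Numerator: 4(s + 3) - 8(s - 5) = (4s + 12) - (8s - 40) = -4s + 52
Result: (-4s + 52)/[(s - 5)(s + 3)]


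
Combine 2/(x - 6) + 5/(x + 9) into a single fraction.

Common denominator (x - 6)(x + 9). Numerator: 2(x + 9) + 5(x - 6) = (2x + 18) + (5x - 30) = 7x - 12
Result: (7x - 12)/[(x - 6)(x + 9)]


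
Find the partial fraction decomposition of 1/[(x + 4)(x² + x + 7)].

Cover-up at x = -4: α = 1/((-4)² + 1·(-4) + 7) = 1/19. Then β = -α = -1/19, γ = -α·(1 - 4) = 3/19
Result: (1/19)/(x + 4) - ((1/19)x - 3/19)/(x² + x + 7)


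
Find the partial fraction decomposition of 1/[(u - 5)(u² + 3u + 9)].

Cover-up at u = 5: P = 1/(5² + 3·5 + 9) = 1/49. Then Q = -P = -1/49, R = -P·(3 + 5) = -8/49
Result: (1/49)/(u - 5) - ((1/49)u + 8/49)/(u² + 3u + 9)


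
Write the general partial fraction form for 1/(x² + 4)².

Repeated quadratic factor: (αx + β)/(x² + 4) + (γx + δ)/(x² + 4)²


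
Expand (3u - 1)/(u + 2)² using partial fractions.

(3u - 1) = P(u + 2) + Q. At u = -2: Q = 3·(-2) - 1 = -7. Coeff of u: P = 3
Result: 3/(u + 2) - 7/(u + 2)²


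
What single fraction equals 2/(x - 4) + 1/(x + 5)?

Common denominator (x - 4)(x + 5). Numerator: 2(x + 5) + 1(x - 4) = (2x + 10) + (x - 4) = 3x + 6
Result: (3x + 6)/[(x - 4)(x + 5)]


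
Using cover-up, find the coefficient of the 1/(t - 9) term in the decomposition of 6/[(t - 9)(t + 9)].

Cover (t - 9), set t=9: 6/((t + 9) at t=9) = 6/(18) = 1/3


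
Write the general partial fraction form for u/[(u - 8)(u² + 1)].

Linear + irreducible quadratic: α/(u - 8) + (βu + γ)/(u² + 1)


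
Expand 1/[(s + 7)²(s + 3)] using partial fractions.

Cover-up at s=-3: R = 1/(-3 + 7)² = 1/16. Cover-up at s=-7: Q = 1/(-7 + 3) = -1/4. Comparing s² coeff: P = -R = -1/16
Result: (-1/16)/(s + 7) - (1/4)/(s + 7)² + (1/16)/(s + 3)


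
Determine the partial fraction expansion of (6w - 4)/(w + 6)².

(6w - 4) = P(w + 6) + Q. At w = -6: Q = 6·(-6) - 4 = -40. Coeff of w: P = 6
Result: 6/(w + 6) - 40/(w + 6)²


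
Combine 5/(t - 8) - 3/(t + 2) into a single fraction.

Common denominator (t - 8)(t + 2). Numerator: 5(t + 2) - 3(t - 8) = (5t + 10) - (3t - 24) = 2t + 34
Result: (2t + 34)/[(t - 8)(t + 2)]


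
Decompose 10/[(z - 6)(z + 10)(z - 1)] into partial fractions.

Using cover-up method: α = 1/8, β = 5/88, γ = -2/11
Result: (1/8)/(z - 6) + (5/88)/(z + 10) - (2/11)/(z - 1)


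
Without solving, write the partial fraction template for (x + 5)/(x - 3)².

Repeated linear factor: P/(x - 3) + Q/(x - 3)²


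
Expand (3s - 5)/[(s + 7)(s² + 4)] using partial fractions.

At s=-7: P = (3·(-7) - 5)/((-7)² + 4) = -26/53. Q = -P = 26/53, R = 3 - (-7)·P = -23/53
Result: (-26/53)/(s + 7) + ((26/53)s - 23/53)/(s² + 4)


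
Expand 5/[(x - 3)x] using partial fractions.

5/(x - 3)x = A/(x - 3) + B/x. A = 5/(3 - 0) = 5/3, B = 5/(0 - 3) = -5/3
Result: (5/3)/(x - 3) - (5/3)/x


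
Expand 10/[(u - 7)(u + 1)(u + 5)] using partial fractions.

Using cover-up method: α = 5/48, β = -5/16, γ = 5/24
Result: (5/48)/(u - 7) - (5/16)/(u + 1) + (5/24)/(u + 5)


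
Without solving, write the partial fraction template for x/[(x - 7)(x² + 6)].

Linear + irreducible quadratic: A/(x - 7) + (Bx + C)/(x² + 6)


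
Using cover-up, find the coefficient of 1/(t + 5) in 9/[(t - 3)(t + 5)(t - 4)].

Cover (t + 5), set t=-5: 9/[(-5 - 3)(-5 - 4)] = 1/8


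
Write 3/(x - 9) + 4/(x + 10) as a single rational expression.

Common denominator (x - 9)(x + 10). Numerator: 3(x + 10) + 4(x - 9) = (3x + 30) + (4x - 36) = 7x - 6
Result: (7x - 6)/[(x - 9)(x + 10)]


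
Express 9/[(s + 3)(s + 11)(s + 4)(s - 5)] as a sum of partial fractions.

Using Heaviside cover-up: (-9/64)/(s + 3) - (9/896)/(s + 11) + (1/7)/(s + 4) + (1/128)/(s - 5)


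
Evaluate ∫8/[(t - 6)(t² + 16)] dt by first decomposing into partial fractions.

Cover-up at t=6: α = 8/(6²+16) = 2/13. Coeff matching: β = -2/13, γ = -12/13. Decomposition: (2/13)/(t - 6) - ((2/13)t + 12/13)/(t² + 16). Integrate: linear → ln, quadratic → (1/2)ln + arctan: (2/13) ln|(t - 6)| - (1/13) ln(t² + 16) - (3/13) arctan(t/4) + C


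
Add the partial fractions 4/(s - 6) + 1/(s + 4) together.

Common denominator (s - 6)(s + 4). Numerator: 4(s + 4) + 1(s - 6) = (4s + 16) + (s - 6) = 5s + 10
Result: (5s + 10)/[(s - 6)(s + 4)]


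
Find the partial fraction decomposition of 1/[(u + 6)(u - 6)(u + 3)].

Using cover-up method: α = 1/36, β = 1/108, γ = -1/27
Result: (1/36)/(u + 6) + (1/108)/(u - 6) - (1/27)/(u + 3)


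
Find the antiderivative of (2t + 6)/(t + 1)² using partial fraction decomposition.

Decompose: α = 2, β = 2·(-1) + 6 = 4, so (2t + 6)/(t + 1)² = 2/(t + 1) + 4/(t + 1)². Integrate: ∫ α/(t + 1) dt = 2 ln|(t + 1)|; ∫ β/(t + 1)² dt = -4/(t + 1). Sum: 2 ln|(t + 1)| - 4/(t + 1) + C


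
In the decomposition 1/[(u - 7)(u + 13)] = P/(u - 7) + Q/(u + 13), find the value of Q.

Cover-up at u = -13: Q = 1/(-13 - 7) = -1/20


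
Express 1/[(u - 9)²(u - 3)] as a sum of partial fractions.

Cover-up at u=3: R = 1/(3 - 9)² = 1/36. Cover-up at u=9: Q = 1/(9 - 3) = 1/6. Comparing u² coeff: P = -R = -1/36
Result: (-1/36)/(u - 9) + (1/6)/(u - 9)² + (1/36)/(u - 3)


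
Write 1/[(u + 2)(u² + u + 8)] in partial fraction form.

Cover-up at u = -2: A = 1/((-2)² + 1·(-2) + 8) = 1/10. Then B = -A = -1/10, C = -A·(1 - 2) = 1/10
Result: (1/10)/(u + 2) - ((1/10)u - 1/10)/(u² + u + 8)


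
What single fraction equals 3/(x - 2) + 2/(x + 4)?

Common denominator (x - 2)(x + 4). Numerator: 3(x + 4) + 2(x - 2) = (3x + 12) + (2x - 4) = 5x + 8
Result: (5x + 8)/[(x - 2)(x + 4)]


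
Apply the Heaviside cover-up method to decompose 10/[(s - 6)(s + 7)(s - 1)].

Cover (s - 6), s=6: P = 10/[(6 + 7)(6 - 1)] = 2/13. Cover (s + 7), s=-7: Q = 10/[(-7 - 6)(-7 - 1)] = 5/52. Cover (s - 1), s=1: R = 10/[(1 - 6)(1 + 7)] = -1/4.
Result: (2/13)/(s - 6) + (5/52)/(s + 7) - (1/4)/(s - 1)


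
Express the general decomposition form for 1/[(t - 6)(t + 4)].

Distinct linear factors: P/(t - 6) + Q/(t + 4)


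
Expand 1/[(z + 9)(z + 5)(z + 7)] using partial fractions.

Using cover-up method: P = 1/8, Q = 1/8, R = -1/4
Result: (1/8)/(z + 9) + (1/8)/(z + 5) - (1/4)/(z + 7)


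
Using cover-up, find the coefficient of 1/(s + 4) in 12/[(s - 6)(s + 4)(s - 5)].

Cover (s + 4), set s=-4: 12/[(-4 - 6)(-4 - 5)] = 2/15


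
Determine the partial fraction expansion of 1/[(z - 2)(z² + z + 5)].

Cover-up at z = 2: α = 1/(2² + 1·2 + 5) = 1/11. Then β = -α = -1/11, γ = -α·(1 + 2) = -3/11
Result: (1/11)/(z - 2) - ((1/11)z + 3/11)/(z² + z + 5)


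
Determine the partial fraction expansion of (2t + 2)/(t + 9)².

(2t + 2) = α(t + 9) + β. At t = -9: β = 2·(-9) + 2 = -16. Coeff of t: α = 2
Result: 2/(t + 9) - 16/(t + 9)²


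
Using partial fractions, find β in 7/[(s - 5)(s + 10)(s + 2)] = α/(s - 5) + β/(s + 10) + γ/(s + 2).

Cover-up at s = -10: β = 7/[(-10 - 5)(-10 + 2)] = 7/[(-15)(-8)] = 7/120


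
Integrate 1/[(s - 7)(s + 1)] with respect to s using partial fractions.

Decompose: 1/[(s - 7)(s + 1)] = (1/8)/(s - 7) - (1/8)/(s + 1). Integrate each term: (1/8) ln|(s - 7)| - (1/8) ln|(s + 1)| + C


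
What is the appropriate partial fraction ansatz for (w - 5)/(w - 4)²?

Repeated linear factor: A/(w - 4) + B/(w - 4)²


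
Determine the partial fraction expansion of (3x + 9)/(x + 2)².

(3x + 9) = P(x + 2) + Q. At x = -2: Q = 3·(-2) + 9 = 3. Coeff of x: P = 3
Result: 3/(x + 2) + 3/(x + 2)²


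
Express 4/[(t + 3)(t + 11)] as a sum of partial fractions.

4/(t + 3)(t + 11) = A/(t + 3) + B/(t + 11). A = 4/(-3 + 11) = 1/2, B = 4/(-11 + 3) = -1/2
Result: (1/2)/(t + 3) - (1/2)/(t + 11)


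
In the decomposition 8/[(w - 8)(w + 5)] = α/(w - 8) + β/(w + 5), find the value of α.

Cover-up at w = 8: α = 8/(8 + 5) = 8/13


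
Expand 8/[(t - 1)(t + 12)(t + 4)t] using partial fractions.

Using Heaviside cover-up: (8/65)/(t - 1) - (1/156)/(t + 12) + (1/20)/(t + 4) - (1/6)/t


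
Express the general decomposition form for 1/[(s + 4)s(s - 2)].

Three distinct linear factors: α/(s + 4) + β/s + γ/(s - 2)


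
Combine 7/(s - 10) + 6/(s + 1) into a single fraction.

Common denominator (s - 10)(s + 1). Numerator: 7(s + 1) + 6(s - 10) = (7s + 7) + (6s - 60) = 13s - 53
Result: (13s - 53)/[(s - 10)(s + 1)]


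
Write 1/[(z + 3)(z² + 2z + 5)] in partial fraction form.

Cover-up at z = -3: P = 1/((-3)² + 2·(-3) + 5) = 1/8. Then Q = -P = -1/8, R = -P·(2 - 3) = 1/8
Result: (1/8)/(z + 3) - ((1/8)z - 1/8)/(z² + 2z + 5)


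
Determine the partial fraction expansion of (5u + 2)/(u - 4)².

(5u + 2) = P(u - 4) + Q. At u = 4: Q = 5·4 + 2 = 22. Coeff of u: P = 5
Result: 5/(u - 4) + 22/(u - 4)²


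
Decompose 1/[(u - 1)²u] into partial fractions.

Cover-up at u=0: R = 1/(0 - 1)² = 1. Cover-up at u=1: Q = 1/(1 - 0) = 1. Comparing u² coeff: P = -R = -1
Result: -1/(u - 1) + 1/(u - 1)² + 1/u


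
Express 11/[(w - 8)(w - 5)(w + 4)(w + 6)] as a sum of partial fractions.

Using Heaviside cover-up: (11/504)/(w - 8) - (1/27)/(w - 5) + (11/216)/(w + 4) - (1/28)/(w + 6)


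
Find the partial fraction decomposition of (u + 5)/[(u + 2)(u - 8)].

At u=-2: P = (1·(-2) + 5)/(-2 - 8) = -3/10. At u=8: Q = (1·8 + 5)/(8 + 2) = 13/10
Result: (-3/10)/(u + 2) + (13/10)/(u - 8)


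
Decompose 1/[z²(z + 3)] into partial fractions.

Cover-up at z=-3: γ = 1/(-3 - 0)² = 1/9. Cover-up at z=0: β = 1/(0 + 3) = 1/3. Comparing z² coeff: α = -γ = -1/9
Result: (-1/9)/z + (1/3)/z² + (1/9)/(z + 3)


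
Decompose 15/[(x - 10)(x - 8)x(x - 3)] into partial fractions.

Using Heaviside cover-up: (3/28)/(x - 10) - (3/16)/(x - 8) - (1/16)/x + (1/7)/(x - 3)


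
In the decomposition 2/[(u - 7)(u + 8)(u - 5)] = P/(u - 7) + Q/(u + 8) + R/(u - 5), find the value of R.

Cover-up at u = 5: R = 2/[(5 - 7)(5 + 8)] = 2/[(-2)(13)] = -2/26 = -1/13


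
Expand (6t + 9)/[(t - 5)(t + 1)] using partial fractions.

At t=5: A = (6·5 + 9)/(5 + 1) = 13/2. At t=-1: B = (6·(-1) + 9)/(-1 - 5) = -1/2
Result: (13/2)/(t - 5) - (1/2)/(t + 1)


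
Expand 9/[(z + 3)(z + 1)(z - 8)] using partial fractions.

Using cover-up method: P = 9/22, Q = -1/2, R = 1/11
Result: (9/22)/(z + 3) - (1/2)/(z + 1) + (1/11)/(z - 8)


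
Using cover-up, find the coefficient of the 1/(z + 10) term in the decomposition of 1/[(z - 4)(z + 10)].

Cover (z + 10), set z=-10: 1/((z - 4) at z=-10) = 1/(-14) = -1/14


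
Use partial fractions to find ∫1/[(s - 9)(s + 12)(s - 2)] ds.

Cover-up: P = 1/147, Q = 1/294, R = -1/98. Decomposition: (1/147)/(s - 9) + (1/294)/(s + 12) - (1/98)/(s - 2). Integrate each term: (1/147) ln|(s - 9)| + (1/294) ln|(s + 12)| - (1/98) ln|(s - 2)| + C


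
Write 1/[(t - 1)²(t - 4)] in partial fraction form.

Cover-up at t=4: γ = 1/(4 - 1)² = 1/9. Cover-up at t=1: β = 1/(1 - 4) = -1/3. Comparing t² coeff: α = -γ = -1/9
Result: (-1/9)/(t - 1) - (1/3)/(t - 1)² + (1/9)/(t - 4)


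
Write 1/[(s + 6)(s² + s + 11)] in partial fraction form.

Cover-up at s = -6: α = 1/((-6)² + 1·(-6) + 11) = 1/41. Then β = -α = -1/41, γ = -α·(1 - 6) = 5/41
Result: (1/41)/(s + 6) - ((1/41)s - 5/41)/(s² + s + 11)


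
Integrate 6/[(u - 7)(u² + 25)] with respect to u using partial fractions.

Cover-up at u=7: α = 6/(7²+25) = 3/37. Coeff matching: β = -3/37, γ = -21/37. Decomposition: (3/37)/(u - 7) - ((3/37)u + 21/37)/(u² + 25). Integrate: linear → ln, quadratic → (1/2)ln + arctan: (3/37) ln|(u - 7)| - (3/74) ln(u² + 25) - (21/185) arctan(u/5) + C


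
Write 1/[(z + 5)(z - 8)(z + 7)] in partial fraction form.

Using cover-up method: P = -1/26, Q = 1/195, R = 1/30
Result: (-1/26)/(z + 5) + (1/195)/(z - 8) + (1/30)/(z + 7)


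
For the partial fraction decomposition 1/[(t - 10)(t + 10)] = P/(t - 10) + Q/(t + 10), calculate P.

Cover-up at t = 10: P = 1/(10 + 10) = 1/20


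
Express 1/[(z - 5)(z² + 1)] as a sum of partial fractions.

Cover-up at z = 5: α = 1/(5² + 1) = 1/26. Then β = -α = -1/26, γ = -α·(0 + 5) = -5/26
Result: (1/26)/(z - 5) - ((1/26)z + 5/26)/(z² + 1)


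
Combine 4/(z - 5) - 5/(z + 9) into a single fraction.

Common denominator (z - 5)(z + 9). Numerator: 4(z + 9) - 5(z - 5) = (4z + 36) - (5z - 25) = -z + 61
Result: (-z + 61)/[(z - 5)(z + 9)]


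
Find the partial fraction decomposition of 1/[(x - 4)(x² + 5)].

Cover-up at x = 4: A = 1/(4² + 5) = 1/21. Then B = -A = -1/21, C = -A·(0 + 4) = -4/21
Result: (1/21)/(x - 4) - ((1/21)x + 4/21)/(x² + 5)


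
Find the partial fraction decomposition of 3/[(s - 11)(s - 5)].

3/(s - 11)(s - 5) = α/(s - 11) + β/(s - 5). α = 3/(11 - 5) = 1/2, β = 3/(5 - 11) = -1/2
Result: (1/2)/(s - 11) - (1/2)/(s - 5)


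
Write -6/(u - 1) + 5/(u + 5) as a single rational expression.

Common denominator (u - 1)(u + 5). Numerator: -6(u + 5) + 5(u - 1) = (-6u - 30) + (5u - 5) = -u - 35
Result: (-u - 35)/[(u - 1)(u + 5)]


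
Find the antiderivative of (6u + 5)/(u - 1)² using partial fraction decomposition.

Decompose: P = 6, Q = 6·1 + 5 = 11, so (6u + 5)/(u - 1)² = 6/(u - 1) + 11/(u - 1)². Integrate: ∫ P/(u - 1) du = 6 ln|(u - 1)|; ∫ Q/(u - 1)² du = -11/(u - 1). Sum: 6 ln|(u - 1)| - 11/(u - 1) + C


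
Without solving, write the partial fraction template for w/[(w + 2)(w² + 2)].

Linear + irreducible quadratic: A/(w + 2) + (Bw + C)/(w² + 2)


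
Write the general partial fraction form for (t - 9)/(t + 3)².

Repeated linear factor: A/(t + 3) + B/(t + 3)²


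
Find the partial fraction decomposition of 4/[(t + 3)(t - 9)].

4/(t + 3)(t - 9) = P/(t + 3) + Q/(t - 9). P = 4/(-3 - 9) = -1/3, Q = 4/(9 + 3) = 1/3
Result: (-1/3)/(t + 3) + (1/3)/(t - 9)


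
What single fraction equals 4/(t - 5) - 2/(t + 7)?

Common denominator (t - 5)(t + 7). Numerator: 4(t + 7) - 2(t - 5) = (4t + 28) - (2t - 10) = 2t + 38
Result: (2t + 38)/[(t - 5)(t + 7)]


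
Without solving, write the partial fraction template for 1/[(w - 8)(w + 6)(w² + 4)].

Two linear + quadratic: α/(w - 8) + β/(w + 6) + (γw + δ)/(w² + 4)


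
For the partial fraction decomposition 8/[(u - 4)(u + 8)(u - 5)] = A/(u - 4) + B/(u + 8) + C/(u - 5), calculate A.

Cover-up at u = 4: A = 8/[(4 + 8)(4 - 5)] = 8/[(12)(-1)] = -8/12 = -2/3


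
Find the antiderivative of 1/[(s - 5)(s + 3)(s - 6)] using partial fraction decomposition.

Cover-up: A = -1/8, B = 1/72, C = 1/9. Decomposition: (-1/8)/(s - 5) + (1/72)/(s + 3) + (1/9)/(s - 6). Integrate each term: (-1/8) ln|(s - 5)| + (1/72) ln|(s + 3)| + (1/9) ln|(s - 6)| + C


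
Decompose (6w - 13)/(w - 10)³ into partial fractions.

(6w - 13) = A(w - 10)² + B(w - 10) + C. At w = 10: C = 6·10 - 13 = 47. Coefficients: A = 0, B = 6
Result: 6/(w - 10)² + 47/(w - 10)³


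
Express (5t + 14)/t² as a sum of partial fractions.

(5t + 14) = At + B. At t = 0: B = 5·0 + 14 = 14. Coeff of t: A = 5
Result: 5/t + 14/t²


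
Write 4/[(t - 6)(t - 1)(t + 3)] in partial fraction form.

Using cover-up method: α = 4/45, β = -1/5, γ = 1/9
Result: (4/45)/(t - 6) - (1/5)/(t - 1) + (1/9)/(t + 3)


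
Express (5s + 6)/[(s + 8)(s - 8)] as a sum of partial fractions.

At s=-8: α = (5·(-8) + 6)/(-8 - 8) = 17/8. At s=8: β = (5·8 + 6)/(8 + 8) = 23/8
Result: (17/8)/(s + 8) + (23/8)/(s - 8)


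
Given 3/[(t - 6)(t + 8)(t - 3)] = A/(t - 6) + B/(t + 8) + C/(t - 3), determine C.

Cover-up at t = 3: C = 3/[(3 - 6)(3 + 8)] = 3/[(-3)(11)] = -3/33 = -1/11


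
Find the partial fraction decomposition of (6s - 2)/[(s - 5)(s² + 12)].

At s=5: A = (6·5 - 2)/(5² + 12) = 28/37. B = -A = -28/37, C = 6 - 5·A = 82/37
Result: (28/37)/(s - 5) - ((28/37)s - 82/37)/(s² + 12)


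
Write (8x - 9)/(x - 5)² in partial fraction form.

(8x - 9) = A(x - 5) + B. At x = 5: B = 8·5 - 9 = 31. Coeff of x: A = 8
Result: 8/(x - 5) + 31/(x - 5)²


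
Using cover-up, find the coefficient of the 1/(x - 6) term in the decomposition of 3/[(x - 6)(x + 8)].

Cover (x - 6), set x=6: 3/((x + 8) at x=6) = 3/(14) = 3/14


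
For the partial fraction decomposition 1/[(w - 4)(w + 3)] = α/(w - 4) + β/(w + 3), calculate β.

Cover-up at w = -3: β = 1/(-3 - 4) = -1/7


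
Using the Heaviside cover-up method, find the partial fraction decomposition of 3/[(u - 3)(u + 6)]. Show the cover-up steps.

Cover (u - 3): set u=3, get A = 3/(3 + 6) = 1/3. Cover (u + 6): set u=-6, get B = 3/(-6 - 3) = -1/3.
Result: (1/3)/(u - 3) - (1/3)/(u + 6)


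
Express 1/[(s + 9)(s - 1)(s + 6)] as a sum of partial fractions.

Using cover-up method: P = 1/30, Q = 1/70, R = -1/21
Result: (1/30)/(s + 9) + (1/70)/(s - 1) - (1/21)/(s + 6)


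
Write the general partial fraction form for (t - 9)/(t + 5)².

Repeated linear factor: A/(t + 5) + B/(t + 5)²


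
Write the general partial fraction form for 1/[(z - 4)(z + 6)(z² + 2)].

Two linear + quadratic: A/(z - 4) + B/(z + 6) + (Cz + D)/(z² + 2)


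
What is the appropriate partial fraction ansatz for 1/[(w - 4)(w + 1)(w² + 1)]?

Two linear + quadratic: α/(w - 4) + β/(w + 1) + (γw + δ)/(w² + 1)


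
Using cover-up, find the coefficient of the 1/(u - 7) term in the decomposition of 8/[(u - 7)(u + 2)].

Cover (u - 7), set u=7: 8/((u + 2) at u=7) = 8/(9) = 8/9


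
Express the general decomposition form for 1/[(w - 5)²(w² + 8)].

Repeated linear + quadratic: P/(w - 5) + Q/(w - 5)² + (Rw + S)/(w² + 8)


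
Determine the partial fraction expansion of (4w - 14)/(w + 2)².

(4w - 14) = α(w + 2) + β. At w = -2: β = 4·(-2) - 14 = -22. Coeff of w: α = 4
Result: 4/(w + 2) - 22/(w + 2)²


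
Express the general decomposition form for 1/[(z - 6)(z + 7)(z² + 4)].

Two linear + quadratic: P/(z - 6) + Q/(z + 7) + (Rz + S)/(z² + 4)


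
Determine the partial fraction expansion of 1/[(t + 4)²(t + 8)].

Cover-up at t=-8: R = 1/(-8 + 4)² = 1/16. Cover-up at t=-4: Q = 1/(-4 + 8) = 1/4. Comparing t² coeff: P = -R = -1/16
Result: (-1/16)/(t + 4) + (1/4)/(t + 4)² + (1/16)/(t + 8)


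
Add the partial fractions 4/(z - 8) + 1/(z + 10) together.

Common denominator (z - 8)(z + 10). Numerator: 4(z + 10) + 1(z - 8) = (4z + 40) + (z - 8) = 5z + 32
Result: (5z + 32)/[(z - 8)(z + 10)]


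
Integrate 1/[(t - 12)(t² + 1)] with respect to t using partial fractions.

Cover-up at t=12: α = 1/(12²+1) = 1/145. Coeff matching: β = -1/145, γ = -12/145. Decomposition: (1/145)/(t - 12) - ((1/145)t + 12/145)/(t² + 1). Integrate: linear → ln, quadratic → (1/2)ln + arctan: (1/145) ln|(t - 12)| - (1/290) ln(t² + 1) - (12/145) arctan(t) + C


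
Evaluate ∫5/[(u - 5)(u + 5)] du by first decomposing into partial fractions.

Decompose: 5/[(u - 5)(u + 5)] = (1/2)/(u - 5) - (1/2)/(u + 5). Integrate each term: (1/2) ln|(u - 5)| - (1/2) ln|(u + 5)| + C


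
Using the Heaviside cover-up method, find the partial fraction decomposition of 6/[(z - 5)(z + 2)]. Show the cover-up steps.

Cover (z - 5): set z=5, get A = 6/(5 + 2) = 6/7. Cover (z + 2): set z=-2, get B = 6/(-2 - 5) = -6/7.
Result: (6/7)/(z - 5) - (6/7)/(z + 2)


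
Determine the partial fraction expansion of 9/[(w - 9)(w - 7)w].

Using cover-up method: P = 1/2, Q = -9/14, R = 1/7
Result: (1/2)/(w - 9) - (9/14)/(w - 7) + (1/7)/w


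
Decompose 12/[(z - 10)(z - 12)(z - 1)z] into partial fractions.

Using Heaviside cover-up: (-1/15)/(z - 10) + (1/22)/(z - 12) + (4/33)/(z - 1) - (1/10)/z


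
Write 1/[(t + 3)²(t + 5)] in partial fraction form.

Cover-up at t=-5: γ = 1/(-5 + 3)² = 1/4. Cover-up at t=-3: β = 1/(-3 + 5) = 1/2. Comparing t² coeff: α = -γ = -1/4
Result: (-1/4)/(t + 3) + (1/2)/(t + 3)² + (1/4)/(t + 5)


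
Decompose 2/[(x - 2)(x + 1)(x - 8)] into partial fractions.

Using cover-up method: α = -1/9, β = 2/27, γ = 1/27
Result: (-1/9)/(x - 2) + (2/27)/(x + 1) + (1/27)/(x - 8)


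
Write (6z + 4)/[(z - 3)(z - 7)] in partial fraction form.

At z=3: α = (6·3 + 4)/(3 - 7) = -11/2. At z=7: β = (6·7 + 4)/(7 - 3) = 23/2
Result: (-11/2)/(z - 3) + (23/2)/(z - 7)


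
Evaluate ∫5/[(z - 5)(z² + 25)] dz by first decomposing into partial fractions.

Cover-up at z=5: A = 5/(5²+25) = 1/10. Coeff matching: B = -1/10, C = -1/2. Decomposition: (1/10)/(z - 5) - ((1/10)z + 1/2)/(z² + 25). Integrate: linear → ln, quadratic → (1/2)ln + arctan: (1/10) ln|(z - 5)| - (1/20) ln(z² + 25) - (1/10) arctan(z/5) + C


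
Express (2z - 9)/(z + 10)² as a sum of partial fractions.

(2z - 9) = P(z + 10) + Q. At z = -10: Q = 2·(-10) - 9 = -29. Coeff of z: P = 2
Result: 2/(z + 10) - 29/(z + 10)²


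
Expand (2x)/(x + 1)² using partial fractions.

(2x) = α(x + 1) + β. At x = -1: β = 2·(-1) + 0 = -2. Coeff of x: α = 2
Result: 2/(x + 1) - 2/(x + 1)²


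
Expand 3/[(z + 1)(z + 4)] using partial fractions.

3/(z + 1)(z + 4) = P/(z + 1) + Q/(z + 4). P = 3/(-1 + 4) = 1, Q = 3/(-4 + 1) = -1
Result: 1/(z + 1) - 1/(z + 4)


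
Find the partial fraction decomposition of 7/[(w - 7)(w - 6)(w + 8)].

Using cover-up method: α = 7/15, β = -1/2, γ = 1/30
Result: (7/15)/(w - 7) - (1/2)/(w - 6) + (1/30)/(w + 8)
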